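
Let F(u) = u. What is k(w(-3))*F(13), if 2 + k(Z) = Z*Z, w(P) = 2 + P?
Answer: -13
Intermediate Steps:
k(Z) = -2 + Z² (k(Z) = -2 + Z*Z = -2 + Z²)
k(w(-3))*F(13) = (-2 + (2 - 3)²)*13 = (-2 + (-1)²)*13 = (-2 + 1)*13 = -1*13 = -13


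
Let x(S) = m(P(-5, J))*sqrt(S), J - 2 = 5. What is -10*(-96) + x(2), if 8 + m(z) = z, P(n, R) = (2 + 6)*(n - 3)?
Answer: 960 - 72*sqrt(2) ≈ 858.18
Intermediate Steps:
J = 7 (J = 2 + 5 = 7)
P(n, R) = -24 + 8*n (P(n, R) = 8*(-3 + n) = -24 + 8*n)
m(z) = -8 + z
x(S) = -72*sqrt(S) (x(S) = (-8 + (-24 + 8*(-5)))*sqrt(S) = (-8 + (-24 - 40))*sqrt(S) = (-8 - 64)*sqrt(S) = -72*sqrt(S))
-10*(-96) + x(2) = -10*(-96) - 72*sqrt(2) = 960 - 72*sqrt(2)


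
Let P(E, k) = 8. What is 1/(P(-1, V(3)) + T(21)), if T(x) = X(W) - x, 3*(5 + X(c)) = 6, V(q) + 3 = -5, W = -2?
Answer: -1/16 ≈ -0.062500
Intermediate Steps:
V(q) = -8 (V(q) = -3 - 5 = -8)
X(c) = -3 (X(c) = -5 + (⅓)*6 = -5 + 2 = -3)
T(x) = -3 - x
1/(P(-1, V(3)) + T(21)) = 1/(8 + (-3 - 1*21)) = 1/(8 + (-3 - 21)) = 1/(8 - 24) = 1/(-16) = -1/16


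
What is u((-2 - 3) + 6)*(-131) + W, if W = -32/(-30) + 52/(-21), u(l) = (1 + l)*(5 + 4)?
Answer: -247738/105 ≈ -2359.4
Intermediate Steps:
u(l) = 9 + 9*l (u(l) = (1 + l)*9 = 9 + 9*l)
W = -148/105 (W = -32*(-1/30) + 52*(-1/21) = 16/15 - 52/21 = -148/105 ≈ -1.4095)
u((-2 - 3) + 6)*(-131) + W = (9 + 9*((-2 - 3) + 6))*(-131) - 148/105 = (9 + 9*(-5 + 6))*(-131) - 148/105 = (9 + 9*1)*(-131) - 148/105 = (9 + 9)*(-131) - 148/105 = 18*(-131) - 148/105 = -2358 - 148/105 = -247738/105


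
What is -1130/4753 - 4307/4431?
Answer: -3639743/3008649 ≈ -1.2098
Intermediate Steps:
-1130/4753 - 4307/4431 = -3639743/3008649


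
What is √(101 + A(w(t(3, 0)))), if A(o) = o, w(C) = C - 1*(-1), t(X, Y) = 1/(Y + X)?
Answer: √921/3 ≈ 10.116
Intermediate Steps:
t(X, Y) = 1/(X + Y)
w(C) = 1 + C (w(C) = C + 1 = 1 + C)
√(101 + A(w(t(3, 0)))) = √(101 + (1 + 1/(3 + 0))) = √(101 + (1 + 1/3)) = √(101 + (1 + ⅓)) = √(101 + 4/3) = √(307/3) = √921/3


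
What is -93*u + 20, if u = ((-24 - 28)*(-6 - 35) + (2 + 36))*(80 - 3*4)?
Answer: -13723060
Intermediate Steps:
u = 147560 (u = (-52*(-41) + 38)*(80 - 12) = (2132 + 38)*68 = 2170*68 = 147560)
-93*u + 20 = -93*147560 + 20 = -13723080 + 20 = -13723060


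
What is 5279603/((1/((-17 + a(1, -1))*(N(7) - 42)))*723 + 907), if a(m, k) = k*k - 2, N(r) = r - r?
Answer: 1330459956/228805 ≈ 5814.8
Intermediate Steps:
N(r) = 0
a(m, k) = -2 + k² (a(m, k) = k² - 2 = -2 + k²)
5279603/((1/((-17 + a(1, -1))*(N(7) - 42)))*723 + 907) = 5279603/((1/((-17 + (-2 + (-1)²))*(0 - 42)))*723 + 907) = 5279603/((1/((-17 + (-2 + 1))*(-42)))*723 + 907) = 5279603/((-1/42/(-17 - 1))*723 + 907) = 5279603/((-1/42/(-18))*723 + 907) = 5279603/(-1/18*(-1/42)*723 + 907) = 5279603/((1/756)*723 + 907) = 5279603/(241/252 + 907) = 5279603/(228805/252) = 5279603*(252/228805) = 1330459956/228805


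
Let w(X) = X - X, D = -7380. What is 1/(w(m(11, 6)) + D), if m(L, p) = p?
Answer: -1/7380 ≈ -0.00013550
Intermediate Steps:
w(X) = 0
1/(w(m(11, 6)) + D) = 1/(0 - 7380) = 1/(-7380) = -1/7380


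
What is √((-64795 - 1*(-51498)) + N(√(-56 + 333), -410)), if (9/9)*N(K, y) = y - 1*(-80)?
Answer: I*√13627 ≈ 116.73*I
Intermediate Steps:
N(K, y) = 80 + y (N(K, y) = y - 1*(-80) = y + 80 = 80 + y)
√((-64795 - 1*(-51498)) + N(√(-56 + 333), -410)) = √((-64795 - 1*(-51498)) + (80 - 410)) = √((-64795 + 51498) - 330) = √(-13297 - 330) = √(-13627) = I*√13627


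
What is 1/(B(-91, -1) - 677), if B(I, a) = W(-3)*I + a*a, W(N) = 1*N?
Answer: -1/403 ≈ -0.0024814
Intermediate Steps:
W(N) = N
B(I, a) = a**2 - 3*I (B(I, a) = -3*I + a*a = -3*I + a**2 = a**2 - 3*I)
1/(B(-91, -1) - 677) = 1/(((-1)**2 - 3*(-91)) - 677) = 1/((1 + 273) - 677) = 1/(274 - 677) = 1/(-403) = -1/403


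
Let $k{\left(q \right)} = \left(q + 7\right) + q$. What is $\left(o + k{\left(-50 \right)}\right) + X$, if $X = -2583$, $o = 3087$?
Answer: $411$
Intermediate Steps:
$k{\left(q \right)} = 7 + 2 q$ ($k{\left(q \right)} = \left(7 + q\right) + q = 7 + 2 q$)
$\left(o + k{\left(-50 \right)}\right) + X = \left(3087 + \left(7 + 2 \left(-50\right)\right)\right) - 2583 = \left(3087 + \left(7 - 100\right)\right) - 2583 = \left(3087 - 93\right) - 2583 = 2994 - 2583 = 411$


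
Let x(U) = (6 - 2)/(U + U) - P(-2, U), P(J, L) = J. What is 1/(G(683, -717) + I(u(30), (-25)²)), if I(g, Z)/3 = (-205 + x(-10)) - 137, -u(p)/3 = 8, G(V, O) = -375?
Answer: -5/6978 ≈ -0.00071654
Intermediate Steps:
u(p) = -24 (u(p) = -3*8 = -24)
x(U) = 2 + 2/U (x(U) = (6 - 2)/(U + U) - 1*(-2) = 4/((2*U)) + 2 = 4*(1/(2*U)) + 2 = 2/U + 2 = 2 + 2/U)
I(g, Z) = -5103/5 (I(g, Z) = 3*((-205 + (2 + 2/(-10))) - 137) = 3*((-205 + (2 + 2*(-⅒))) - 137) = 3*((-205 + (2 - ⅕)) - 137) = 3*((-205 + 9/5) - 137) = 3*(-1016/5 - 137) = 3*(-1701/5) = -5103/5)
1/(G(683, -717) + I(u(30), (-25)²)) = 1/(-375 - 5103/5) = 1/(-6978/5) = -5/6978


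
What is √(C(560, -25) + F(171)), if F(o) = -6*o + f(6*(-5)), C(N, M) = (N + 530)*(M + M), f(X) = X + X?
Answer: I*√55586 ≈ 235.77*I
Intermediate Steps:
f(X) = 2*X
C(N, M) = 2*M*(530 + N) (C(N, M) = (530 + N)*(2*M) = 2*M*(530 + N))
F(o) = -60 - 6*o (F(o) = -6*o + 2*(6*(-5)) = -6*o + 2*(-30) = -6*o - 60 = -60 - 6*o)
√(C(560, -25) + F(171)) = √(2*(-25)*(530 + 560) + (-60 - 6*171)) = √(2*(-25)*1090 + (-60 - 1026)) = √(-54500 - 1086) = √(-55586) = I*√55586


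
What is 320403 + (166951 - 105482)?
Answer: 381872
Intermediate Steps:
320403 + (166951 - 105482) = 320403 + 61469 = 381872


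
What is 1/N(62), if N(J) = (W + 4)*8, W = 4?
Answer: 1/64 ≈ 0.015625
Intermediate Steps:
N(J) = 64 (N(J) = (4 + 4)*8 = 8*8 = 64)
1/N(62) = 1/64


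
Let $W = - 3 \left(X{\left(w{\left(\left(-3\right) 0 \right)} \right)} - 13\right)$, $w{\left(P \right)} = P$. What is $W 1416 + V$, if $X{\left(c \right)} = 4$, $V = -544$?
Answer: $37688$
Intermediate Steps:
$W = 27$ ($W = - 3 \left(4 - 13\right) = \left(-3\right) \left(-9\right) = 27$)
$W 1416 + V = 27 \cdot 1416 - 544 = 38232 - 544 = 37688$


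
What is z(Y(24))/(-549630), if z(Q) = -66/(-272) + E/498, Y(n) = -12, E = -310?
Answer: 12863/18612670320 ≈ 6.9109e-7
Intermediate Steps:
z(Q) = -12863/33864 (z(Q) = -66/(-272) - 310/498 = -66*(-1/272) - 310*1/498 = 33/136 - 155/249 = -12863/33864)
z(Y(24))/(-549630) = -12863/33864/(-549630) = -12863/33864*(-1/549630) = 12863/18612670320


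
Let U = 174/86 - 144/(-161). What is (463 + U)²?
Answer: 10404159900304/47927929 ≈ 2.1708e+5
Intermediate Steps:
U = 20199/6923 (U = 174*(1/86) - 144*(-1/161) = 87/43 + 144/161 = 20199/6923 ≈ 2.9177)
(463 + U)² = (463 + 20199/6923)² = (3225548/6923)² = 10404159900304/47927929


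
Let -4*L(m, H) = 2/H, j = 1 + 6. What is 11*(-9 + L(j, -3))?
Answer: -583/6 ≈ -97.167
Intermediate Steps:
j = 7
L(m, H) = -1/(2*H)
11*(-9 + L(j, -3)) = 11*(-9 - ½/(-3)) = 11*(-9 - ½*(-⅓)) = 11*(-9 + ⅙) = 11*(-53/6) = -583/6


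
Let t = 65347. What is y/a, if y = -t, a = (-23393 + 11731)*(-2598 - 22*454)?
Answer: -65347/146777932 ≈ -0.00044521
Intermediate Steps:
a = 146777932 (a = -11662*(-2598 - 9988) = -11662*(-12586) = 146777932)
y = -65347 (y = -1*65347 = -65347)
y/a = -65347/146777932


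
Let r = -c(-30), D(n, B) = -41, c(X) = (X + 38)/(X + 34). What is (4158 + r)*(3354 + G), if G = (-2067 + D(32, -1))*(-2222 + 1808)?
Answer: 3640930296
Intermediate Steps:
c(X) = (38 + X)/(34 + X)
r = -2 (r = -(38 - 30)/(34 - 30) = -8/4 = -1*2 = -2)
G = 872712 (G = (-2067 - 41)*(-2222 + 1808) = -2108*(-414) = 872712)
(4158 + r)*(3354 + G) = (4158 - 2)*(3354 + 872712) = 4156*876066 = 3640930296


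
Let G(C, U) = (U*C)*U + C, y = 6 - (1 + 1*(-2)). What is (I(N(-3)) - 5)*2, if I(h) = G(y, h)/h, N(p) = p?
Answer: -170/3 ≈ -56.667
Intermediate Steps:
y = 7 (y = 6 - (1 - 2) = 6 - 1*(-1) = 6 + 1 = 7)
G(C, U) = C + C*U² (G(C, U) = (C*U)*U + C = C*U² + C = C + C*U²)
I(h) = (7 + 7*h²)/h (I(h) = (7*(1 + h²))/h = (7 + 7*h²)/h)
(I(N(-3)) - 5)*2 = ((7*(-3) + 7/(-3)) - 5)*2 = ((-21 + 7*(-⅓)) - 5)*2 = ((-21 - 7/3) - 5)*2 = (-70/3 - 5)*2 = -85/3*2 = -170/3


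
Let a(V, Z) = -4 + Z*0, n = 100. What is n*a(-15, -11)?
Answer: -400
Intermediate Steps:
a(V, Z) = -4 (a(V, Z) = -4 + 0 = -4)
n*a(-15, -11) = 100*(-4) = -400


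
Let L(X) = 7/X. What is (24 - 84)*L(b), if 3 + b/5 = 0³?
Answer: 28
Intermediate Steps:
b = -15 (b = -15 + 5*0³ = -15 + 5*0 = -15 + 0 = -15)
(24 - 84)*L(b) = (24 - 84)*(7/(-15)) = -420*(-1)/15 = -60*(-7/15) = 28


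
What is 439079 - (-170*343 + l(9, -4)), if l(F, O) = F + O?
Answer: 497384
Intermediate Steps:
439079 - (-170*343 + l(9, -4)) = 439079 - (-170*343 + (9 - 4)) = 439079 - (-58310 + 5) = 439079 - 1*(-58305) = 439079 + 58305 = 497384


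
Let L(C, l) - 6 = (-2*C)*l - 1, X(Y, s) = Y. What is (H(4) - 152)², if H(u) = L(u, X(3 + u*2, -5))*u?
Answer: 234256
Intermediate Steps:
L(C, l) = 5 - 2*C*l (L(C, l) = 6 + ((-2*C)*l - 1) = 6 + (-2*C*l - 1) = 6 + (-1 - 2*C*l) = 5 - 2*C*l)
H(u) = u*(5 - 2*u*(3 + 2*u)) (H(u) = (5 - 2*u*(3 + u*2))*u = (5 - 2*u*(3 + 2*u))*u = u*(5 - 2*u*(3 + 2*u)))
(H(4) - 152)² = (4*(5 - 6*4 - 4*4²) - 152)² = (4*(5 - 24 - 4*16) - 152)² = (4*(5 - 24 - 64) - 152)² = (4*(-83) - 152)² = (-332 - 152)² = (-484)² = 234256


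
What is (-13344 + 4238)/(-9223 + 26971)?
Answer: -157/306 ≈ -0.51307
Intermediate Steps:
(-13344 + 4238)/(-9223 + 26971) = -9106/17748 = -9106*1/17748 = -157/306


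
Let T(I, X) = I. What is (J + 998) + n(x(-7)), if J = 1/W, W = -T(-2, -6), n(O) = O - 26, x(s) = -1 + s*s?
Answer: 2041/2 ≈ 1020.5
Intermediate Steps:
x(s) = -1 + s**2
n(O) = -26 + O
W = 2 (W = -1*(-2) = 2)
J = 1/2 ≈ 0.50000
(J + 998) + n(x(-7)) = (1/2 + 998) + (-26 + (-1 + (-7)**2)) = 1997/2 + (-26 + (-1 + 49)) = 1997/2 + (-26 + 48) = 1997/2 + 22 = 2041/2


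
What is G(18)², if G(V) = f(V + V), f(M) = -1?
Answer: 1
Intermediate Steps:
G(V) = -1
G(18)² = (-1)² = 1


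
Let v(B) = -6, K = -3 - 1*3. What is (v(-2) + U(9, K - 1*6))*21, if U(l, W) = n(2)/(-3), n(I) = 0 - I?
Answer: -112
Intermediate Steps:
K = -6 (K = -3 - 3 = -6)
n(I) = -I
U(l, W) = 2/3 (U(l, W) = -1*2/(-3) = -2*(-1/3) = 2/3)
(v(-2) + U(9, K - 1*6))*21 = (-6 + 2/3)*21 = -16/3*21 = -112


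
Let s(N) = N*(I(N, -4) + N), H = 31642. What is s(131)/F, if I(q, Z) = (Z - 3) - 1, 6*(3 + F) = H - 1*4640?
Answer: 48339/13492 ≈ 3.5828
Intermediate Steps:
F = 13492/3 (F = -3 + (31642 - 1*4640)/6 = -3 + (31642 - 4640)/6 = -3 + (1/6)*27002 = -3 + 13501/3 = 13492/3 ≈ 4497.3)
I(q, Z) = -4 + Z (I(q, Z) = (-3 + Z) - 1 = -4 + Z)
s(N) = N*(-8 + N) (s(N) = N*((-4 - 4) + N) = N*(-8 + N))
s(131)/F = (131*(-8 + 131))/(13492/3) = (131*123)*(3/13492) = 16113*(3/13492) = 48339/13492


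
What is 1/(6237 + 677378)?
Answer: 1/683615 ≈ 1.4628e-6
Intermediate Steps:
1/(6237 + 677378) = 1/683615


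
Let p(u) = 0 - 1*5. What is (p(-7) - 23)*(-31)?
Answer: 868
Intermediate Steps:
p(u) = -5 (p(u) = 0 - 5 = -5)
(p(-7) - 23)*(-31) = (-5 - 23)*(-31) = -28*(-31) = 868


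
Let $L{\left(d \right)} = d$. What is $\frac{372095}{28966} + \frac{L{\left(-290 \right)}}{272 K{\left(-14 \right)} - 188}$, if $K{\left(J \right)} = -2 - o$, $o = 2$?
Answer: $\frac{2082730}{159313} \approx 13.073$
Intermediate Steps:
$K{\left(J \right)} = -4$ ($K{\left(J \right)} = -2 - 2 = -4$)
$\frac{372095}{28966} + \frac{L{\left(-290 \right)}}{272 K{\left(-14 \right)} - 188} = \frac{372095}{28966} - \frac{290}{272 \left(-4\right) - 188} = 372095 \cdot \frac{1}{28966} - \frac{290}{-1088 - 188} = \frac{372095}{28966} - \frac{290}{-1276} = \frac{372095}{28966} - - \frac{5}{22} = \frac{372095}{28966} + \frac{5}{22} = \frac{2082730}{159313}$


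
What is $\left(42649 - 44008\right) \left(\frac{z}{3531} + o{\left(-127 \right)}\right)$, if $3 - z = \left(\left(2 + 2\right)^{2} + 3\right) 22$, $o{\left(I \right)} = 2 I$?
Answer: $\frac{406471917}{1177} \approx 3.4535 \cdot 10^{5}$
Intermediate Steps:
$z = -415$ ($z = 3 - \left(\left(2 + 2\right)^{2} + 3\right) 22 = 3 - \left(4^{2} + 3\right) 22 = 3 - \left(16 + 3\right) 22 = 3 - 19 \cdot 22 = 3 - 418 = -415$)
$\left(42649 - 44008\right) \left(\frac{z}{3531} + o{\left(-127 \right)}\right) = \left(42649 - 44008\right) \left(- \frac{415}{3531} + 2 \left(-127\right)\right) = - 1359 \left(\left(-415\right) \frac{1}{3531} - 254\right) = - 1359 \left(- \frac{415}{3531} - 254\right) = \left(-1359\right) \left(- \frac{897289}{3531}\right) = \frac{406471917}{1177}$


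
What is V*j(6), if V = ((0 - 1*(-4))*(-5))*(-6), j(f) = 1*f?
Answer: 720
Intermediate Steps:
j(f) = f
V = 120 (V = ((0 + 4)*(-5))*(-6) = (4*(-5))*(-6) = -20*(-6) = 120)
V*j(6) = 120*6 = 720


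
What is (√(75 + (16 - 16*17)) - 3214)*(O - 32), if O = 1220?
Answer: -3818232 + 1188*I*√181 ≈ -3.8182e+6 + 15983.0*I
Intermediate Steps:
(√(75 + (16 - 16*17)) - 3214)*(O - 32) = (√(75 + (16 - 16*17)) - 3214)*(1220 - 32) = (√(75 + (16 - 272)) - 3214)*1188 = (√(75 - 256) - 3214)*1188 = (√(-181) - 3214)*1188 = (I*√181 - 3214)*1188 = (-3214 + I*√181)*1188 = -3818232 + 1188*I*√181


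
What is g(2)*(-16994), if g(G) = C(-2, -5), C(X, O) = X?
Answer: 33988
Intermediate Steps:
g(G) = -2
g(2)*(-16994) = -2*(-16994) = 33988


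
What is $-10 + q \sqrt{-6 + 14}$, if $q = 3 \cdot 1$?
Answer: $-10 + 6 \sqrt{2} \approx -1.5147$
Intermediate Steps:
$q = 3$
$-10 + q \sqrt{-6 + 14} = -10 + 3 \sqrt{-6 + 14} = -10 + 3 \sqrt{8} = -10 + 3 \cdot 2 \sqrt{2} = -10 + 6 \sqrt{2}$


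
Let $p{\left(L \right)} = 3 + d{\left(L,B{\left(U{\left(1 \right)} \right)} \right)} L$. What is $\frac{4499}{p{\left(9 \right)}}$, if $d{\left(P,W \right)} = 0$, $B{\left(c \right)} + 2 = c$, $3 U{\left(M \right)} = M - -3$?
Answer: $\frac{4499}{3} \approx 1499.7$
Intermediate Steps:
$U{\left(M \right)} = 1 + \frac{M}{3}$ ($U{\left(M \right)} = \frac{M - -3}{3} = \frac{M + 3}{3} = \frac{3 + M}{3} = 1 + \frac{M}{3}$)
$B{\left(c \right)} = -2 + c$
$p{\left(L \right)} = 3$ ($p{\left(L \right)} = 3 + 0 L = 3 + 0 = 3$)
$\frac{4499}{p{\left(9 \right)}} = \frac{4499}{3}$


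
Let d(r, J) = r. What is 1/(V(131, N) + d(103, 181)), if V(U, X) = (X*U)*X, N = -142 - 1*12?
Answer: 1/3106899 ≈ 3.2186e-7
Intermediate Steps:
N = -154 (N = -142 - 12 = -154)
V(U, X) = U*X² (V(U, X) = (U*X)*X = U*X²)
1/(V(131, N) + d(103, 181)) = 1/(131*(-154)² + 103) = 1/(131*23716 + 103) = 1/(3106796 + 103) = 1/3106899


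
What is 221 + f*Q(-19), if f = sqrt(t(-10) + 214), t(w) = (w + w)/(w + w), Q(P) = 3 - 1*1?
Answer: 221 + 2*sqrt(215) ≈ 250.33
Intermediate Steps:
Q(P) = 2 (Q(P) = 3 - 1 = 2)
t(w) = 1 (t(w) = (2*w)/((2*w)) = (2*w)*(1/(2*w)) = 1)
f = sqrt(215) (f = sqrt(1 + 214) = sqrt(215) ≈ 14.663)
221 + f*Q(-19) = 221 + sqrt(215)*2 = 221 + 2*sqrt(215)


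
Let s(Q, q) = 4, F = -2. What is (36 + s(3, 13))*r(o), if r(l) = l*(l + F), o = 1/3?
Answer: -200/9 ≈ -22.222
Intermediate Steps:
o = ⅓ ≈ 0.33333
r(l) = l*(-2 + l) (r(l) = l*(l - 2) = l*(-2 + l))
(36 + s(3, 13))*r(o) = (36 + 4)*((-2 + ⅓)/3) = 40*((⅓)*(-5/3)) = 40*(-5/9) = -200/9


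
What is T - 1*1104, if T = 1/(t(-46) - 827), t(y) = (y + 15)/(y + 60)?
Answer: -12816350/11609 ≈ -1104.0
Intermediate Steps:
t(y) = (15 + y)/(60 + y)
T = -14/11609 (T = 1/((15 - 46)/(60 - 46) - 827) = 1/(-31/14 - 827) = 1/(-11609/14) = -14/11609 ≈ -0.0012060)
T - 1*1104 = -14/11609 - 1*1104 = -14/11609 - 1104 = -12816350/11609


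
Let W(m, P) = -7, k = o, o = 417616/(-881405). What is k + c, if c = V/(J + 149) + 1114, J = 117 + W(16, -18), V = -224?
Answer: 36286094538/32611985 ≈ 1112.7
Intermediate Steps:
o = -417616/881405 (o = 417616*(-1/881405) = -417616/881405 ≈ -0.47381)
k = -417616/881405 ≈ -0.47381
J = 110 (J = 117 - 7 = 110)
c = 41186/37 (c = -224/(110 + 149) + 1114 = -224/259 + 1114 = (1/259)*(-224) + 1114 = -32/37 + 1114 = 41186/37 ≈ 1113.1)
k + c = -417616/881405 + 41186/37 = 36286094538/32611985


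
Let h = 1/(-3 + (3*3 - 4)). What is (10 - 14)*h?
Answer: -2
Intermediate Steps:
h = ½ (h = 1/(-3 + (9 - 4)) = 1/(-3 + 5) = 1/2 = ½ ≈ 0.50000)
(10 - 14)*h = (10 - 14)*(½) = -4*½ = -2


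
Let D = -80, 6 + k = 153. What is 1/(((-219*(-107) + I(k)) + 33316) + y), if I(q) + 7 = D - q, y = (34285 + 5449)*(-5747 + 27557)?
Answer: 1/866655055 ≈ 1.1539e-9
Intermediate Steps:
k = 147 (k = -6 + 153 = 147)
y = 866598540 (y = 39734*21810 = 866598540)
I(q) = -87 - q (I(q) = -7 + (-80 - q) = -87 - q)
1/(((-219*(-107) + I(k)) + 33316) + y) = 1/(((-219*(-107) + (-87 - 1*147)) + 33316) + 866598540) = 1/(((23433 + (-87 - 147)) + 33316) + 866598540) = 1/(((23433 - 234) + 33316) + 866598540) = 1/((23199 + 33316) + 866598540) = 1/(56515 + 866598540) = 1/866655055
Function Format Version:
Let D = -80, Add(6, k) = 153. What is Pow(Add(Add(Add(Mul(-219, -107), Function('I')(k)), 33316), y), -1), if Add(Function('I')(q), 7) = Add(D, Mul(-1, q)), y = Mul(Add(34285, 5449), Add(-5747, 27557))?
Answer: Rational(1, 866655055) ≈ 1.1539e-9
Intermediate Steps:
k = 147 (k = Add(-6, 153) = 147)
y = 866598540 (y = Mul(39734, 21810) = 866598540)
Function('I')(q) = Add(-87, Mul(-1, q)) (Function('I')(q) = Add(-7, Add(-80, Mul(-1, q))) = Add(-87, Mul(-1, q)))
Pow(Add(Add(Add(Mul(-219, -107), Function('I')(k)), 33316), y), -1) = Pow(Add(Add(Add(Mul(-219, -107), Add(-87, Mul(-1, 147))), 33316), 866598540), -1) = Pow(Add(Add(Add(23433, Add(-87, -147)), 33316), 866598540), -1) = Pow(Add(Add(Add(23433, -234), 33316), 866598540), -1) = Pow(Add(Add(23199, 33316), 866598540), -1) = Pow(Add(56515, 866598540), -1) = Pow(866655055, -1) = Rational(1, 866655055)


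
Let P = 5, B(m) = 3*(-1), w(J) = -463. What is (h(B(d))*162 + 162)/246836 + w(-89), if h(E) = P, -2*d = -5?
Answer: -28571024/61709 ≈ -463.00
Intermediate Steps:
d = 5/2 (d = -1/2*(-5) = 5/2 ≈ 2.5000)
B(m) = -3
h(E) = 5
(h(B(d))*162 + 162)/246836 + w(-89) = (5*162 + 162)/246836 - 463 = (810 + 162)*(1/246836) - 463 = 972*(1/246836) - 463 = 243/61709 - 463 = -28571024/61709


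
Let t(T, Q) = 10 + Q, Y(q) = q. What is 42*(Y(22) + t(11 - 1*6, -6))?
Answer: 1092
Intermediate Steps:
42*(Y(22) + t(11 - 1*6, -6)) = 42*(22 + (10 - 6)) = 42*(22 + 4) = 42*26 = 1092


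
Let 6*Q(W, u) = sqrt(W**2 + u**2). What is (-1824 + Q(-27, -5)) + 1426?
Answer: -398 + sqrt(754)/6 ≈ -393.42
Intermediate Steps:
Q(W, u) = sqrt(W**2 + u**2)/6
(-1824 + Q(-27, -5)) + 1426 = (-1824 + sqrt((-27)**2 + (-5)**2)/6) + 1426 = (-1824 + sqrt(729 + 25)/6) + 1426 = (-1824 + sqrt(754)/6) + 1426 = -398 + sqrt(754)/6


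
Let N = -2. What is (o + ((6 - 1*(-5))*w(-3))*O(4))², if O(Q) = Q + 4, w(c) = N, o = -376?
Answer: 304704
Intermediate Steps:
w(c) = -2
O(Q) = 4 + Q
(o + ((6 - 1*(-5))*w(-3))*O(4))² = (-376 + ((6 - 1*(-5))*(-2))*(4 + 4))² = (-376 + ((6 + 5)*(-2))*8)² = (-376 + (11*(-2))*8)² = (-376 - 22*8)² = (-376 - 176)² = (-552)² = 304704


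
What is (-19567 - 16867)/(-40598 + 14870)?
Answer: 18217/12864 ≈ 1.4161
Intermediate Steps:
(-19567 - 16867)/(-40598 + 14870) = -36434/(-25728) = -36434*(-1/25728) = 18217/12864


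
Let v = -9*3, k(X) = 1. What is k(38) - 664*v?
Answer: 17929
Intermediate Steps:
v = -27
k(38) - 664*v = 1 - 664*(-27) = 1 + 17928 = 17929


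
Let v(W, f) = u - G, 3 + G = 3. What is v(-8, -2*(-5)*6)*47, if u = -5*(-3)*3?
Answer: 2115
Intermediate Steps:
G = 0 (G = -3 + 3 = 0)
u = 45 (u = 15*3 = 45)
v(W, f) = 45 (v(W, f) = 45 - 1*0 = 45 + 0 = 45)
v(-8, -2*(-5)*6)*47 = 45*47 = 2115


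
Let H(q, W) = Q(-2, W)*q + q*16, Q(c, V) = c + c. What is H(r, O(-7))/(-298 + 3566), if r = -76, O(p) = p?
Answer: -12/43 ≈ -0.27907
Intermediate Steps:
Q(c, V) = 2*c
H(q, W) = 12*q (H(q, W) = (2*(-2))*q + q*16 = -4*q + 16*q = 12*q)
H(r, O(-7))/(-298 + 3566) = (12*(-76))/(-298 + 3566) = -912/3268 = -912*1/3268 = -12/43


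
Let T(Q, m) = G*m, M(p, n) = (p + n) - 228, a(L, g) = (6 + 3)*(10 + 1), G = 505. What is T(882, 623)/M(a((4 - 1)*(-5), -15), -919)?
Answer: -314615/1048 ≈ -300.21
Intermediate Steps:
a(L, g) = 99 (a(L, g) = 9*11 = 99)
M(p, n) = -228 + n + p (M(p, n) = (n + p) - 228 = -228 + n + p)
T(Q, m) = 505*m
T(882, 623)/M(a((4 - 1)*(-5), -15), -919) = (505*623)/(-228 - 919 + 99) = 314615/(-1048) = 314615*(-1/1048) = -314615/1048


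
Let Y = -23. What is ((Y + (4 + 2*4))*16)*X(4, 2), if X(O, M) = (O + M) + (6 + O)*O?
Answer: -8096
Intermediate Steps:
X(O, M) = M + O + O*(6 + O) (X(O, M) = (M + O) + O*(6 + O) = M + O + O*(6 + O))
((Y + (4 + 2*4))*16)*X(4, 2) = ((-23 + (4 + 2*4))*16)*(2 + 4**2 + 7*4) = ((-23 + (4 + 8))*16)*(2 + 16 + 28) = ((-23 + 12)*16)*46 = -11*16*46 = -176*46 = -8096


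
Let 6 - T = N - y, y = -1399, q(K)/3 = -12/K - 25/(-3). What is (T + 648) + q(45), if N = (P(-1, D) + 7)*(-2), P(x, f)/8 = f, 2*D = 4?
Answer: -3374/5 ≈ -674.80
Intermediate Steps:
D = 2 (D = (1/2)*4 = 2)
P(x, f) = 8*f
N = -46 (N = (8*2 + 7)*(-2) = (16 + 7)*(-2) = 23*(-2) = -46)
q(K) = 25 - 36/K (q(K) = 3*(-12/K - 25/(-3)) = 3*(-12/K - 25*(-1/3)) = 3*(-12/K + 25/3) = 3*(25/3 - 12/K) = 25 - 36/K)
T = -1347 (T = 6 - (-46 - 1*(-1399)) = 6 - (-46 + 1399) = 6 - 1*1353 = 6 - 1353 = -1347)
(T + 648) + q(45) = (-1347 + 648) + (25 - 36/45) = -699 + (25 - 36*1/45) = -699 + (25 - 4/5) = -699 + 121/5 = -3374/5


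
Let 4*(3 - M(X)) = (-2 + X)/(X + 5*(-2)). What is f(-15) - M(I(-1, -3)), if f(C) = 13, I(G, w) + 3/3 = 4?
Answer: 279/28 ≈ 9.9643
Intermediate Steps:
I(G, w) = 3 (I(G, w) = -1 + 4 = 3)
M(X) = 3 - (-2 + X)/(4*(-10 + X)) (M(X) = 3 - (-2 + X)/(4*(X + 5*(-2))) = 3 - (-2 + X)/(4*(X - 10)) = 3 - (-2 + X)/(4*(-10 + X)))
f(-15) - M(I(-1, -3)) = 13 - (-118 + 11*3)/(4*(-10 + 3)) = 13 - (-118 + 33)/(4*(-7)) = 13 - (-1)*(-85)/(4*7) = 13 - 1*85/28 = 13 - 85/28 = 279/28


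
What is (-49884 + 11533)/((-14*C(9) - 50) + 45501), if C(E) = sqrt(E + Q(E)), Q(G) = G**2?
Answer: -249013043/295110823 - 230106*sqrt(10)/295110823 ≈ -0.84626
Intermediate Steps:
C(E) = sqrt(E + E**2)
(-49884 + 11533)/((-14*C(9) - 50) + 45501) = (-49884 + 11533)/((-14*3*sqrt(1 + 9) - 50) + 45501) = -38351/((-14*3*sqrt(10) - 50) + 45501) = -38351/((-42*sqrt(10) - 50) + 45501) = -38351/((-50 - 42*sqrt(10)) + 45501) = -38351/(45451 - 42*sqrt(10))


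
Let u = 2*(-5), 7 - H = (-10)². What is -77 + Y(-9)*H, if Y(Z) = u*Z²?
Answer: 75253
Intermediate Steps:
H = -93 (H = 7 - 1*(-10)² = 7 - 1*100 = 7 - 100 = -93)
u = -10
Y(Z) = -10*Z²
-77 + Y(-9)*H = -77 - 10*(-9)²*(-93) = -77 - 10*81*(-93) = -77 - 810*(-93) = -77 + 75330 = 75253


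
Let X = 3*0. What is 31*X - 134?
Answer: -134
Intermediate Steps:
X = 0
31*X - 134 = 31*0 - 134 = 0 - 134 = -134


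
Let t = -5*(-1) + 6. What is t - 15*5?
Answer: -64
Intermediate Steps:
t = 11 (t = 5 + 6 = 11)
t - 15*5 = 11 - 15*5 = 11 - 75 = -64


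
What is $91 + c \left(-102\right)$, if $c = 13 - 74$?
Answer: $6313$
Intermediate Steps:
$c = -61$
$91 + c \left(-102\right) = 91 - -6222 = 91 + 6222 = 6313$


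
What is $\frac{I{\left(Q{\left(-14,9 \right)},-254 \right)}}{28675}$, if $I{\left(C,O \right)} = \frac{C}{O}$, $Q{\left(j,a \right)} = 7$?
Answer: $- \frac{7}{7283450} \approx -9.6108 \cdot 10^{-7}$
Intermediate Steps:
$\frac{I{\left(Q{\left(-14,9 \right)},-254 \right)}}{28675} = \frac{7 \frac{1}{-254}}{28675} = 7 \left(- \frac{1}{254}\right) \frac{1}{28675} = \left(- \frac{7}{254}\right) \frac{1}{28675} = - \frac{7}{7283450}$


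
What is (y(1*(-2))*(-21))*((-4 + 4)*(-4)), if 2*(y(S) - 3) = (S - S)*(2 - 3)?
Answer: 0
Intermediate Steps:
y(S) = 3 (y(S) = 3 + ((S - S)*(2 - 3))/2 = 3 + (0*(-1))/2 = 3 + (½)*0 = 3 + 0 = 3)
(y(1*(-2))*(-21))*((-4 + 4)*(-4)) = (3*(-21))*((-4 + 4)*(-4)) = -0*(-4) = -63*0 = 0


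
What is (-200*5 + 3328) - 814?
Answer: 1514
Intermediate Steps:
(-200*5 + 3328) - 814 = (-1000 + 3328) - 814 = 2328 - 814 = 1514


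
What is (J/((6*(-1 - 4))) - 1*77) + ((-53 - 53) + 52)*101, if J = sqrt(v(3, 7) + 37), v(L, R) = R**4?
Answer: -5531 - sqrt(2438)/30 ≈ -5532.6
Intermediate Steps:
J = sqrt(2438) (J = sqrt(7**4 + 37) = sqrt(2401 + 37) = sqrt(2438) ≈ 49.376)
(J/((6*(-1 - 4))) - 1*77) + ((-53 - 53) + 52)*101 = (sqrt(2438)/((6*(-1 - 4))) - 1*77) + ((-53 - 53) + 52)*101 = (sqrt(2438)/((6*(-5))) - 77) + (-106 + 52)*101 = (sqrt(2438)/(-30) - 77) - 54*101 = (sqrt(2438)*(-1/30) - 77) - 5454 = (-sqrt(2438)/30 - 77) - 5454 = (-77 - sqrt(2438)/30) - 5454 = -5531 - sqrt(2438)/30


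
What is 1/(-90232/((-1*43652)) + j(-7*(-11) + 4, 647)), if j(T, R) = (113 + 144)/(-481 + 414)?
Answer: -731171/1293255 ≈ -0.56537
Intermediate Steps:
j(T, R) = -257/67 (j(T, R) = 257/(-67) = 257*(-1/67) = -257/67)
1/(-90232/((-1*43652)) + j(-7*(-11) + 4, 647)) = 1/(-90232/((-1*43652)) - 257/67) = 1/(-90232/(-43652) - 257/67) = 1/(-90232*(-1/43652) - 257/67) = 1/(22558/10913 - 257/67) = 1/(-1293255/731171) = -731171/1293255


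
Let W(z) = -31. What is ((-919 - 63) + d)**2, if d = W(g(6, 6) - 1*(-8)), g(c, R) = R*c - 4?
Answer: 1026169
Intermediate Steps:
g(c, R) = -4 + R*c
d = -31
((-919 - 63) + d)**2 = ((-919 - 63) - 31)**2 = (-982 - 31)**2 = (-1013)**2 = 1026169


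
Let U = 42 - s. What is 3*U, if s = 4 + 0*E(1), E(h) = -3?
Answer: 114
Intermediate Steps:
s = 4 (s = 4 + 0*(-3) = 4 + 0 = 4)
U = 38 (U = 42 - 1*4 = 42 - 4 = 38)
3*U = 3*38 = 114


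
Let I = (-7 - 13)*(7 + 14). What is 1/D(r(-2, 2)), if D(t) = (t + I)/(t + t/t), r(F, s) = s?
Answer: -3/418 ≈ -0.0071770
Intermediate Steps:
I = -420 (I = -20*21 = -420)
D(t) = (-420 + t)/(1 + t) (D(t) = (t - 420)/(t + t/t) = (-420 + t)/(t + 1) = (-420 + t)/(1 + t))
1/D(r(-2, 2)) = 1/((-420 + 2)/(1 + 2)) = 1/(-418/3) = -3/418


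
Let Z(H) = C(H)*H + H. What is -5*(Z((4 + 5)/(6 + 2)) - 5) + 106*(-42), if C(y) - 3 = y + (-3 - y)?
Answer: -35461/8 ≈ -4432.6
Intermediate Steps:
C(y) = 0 (C(y) = 3 + (y + (-3 - y)) = 3 - 3 = 0)
Z(H) = H (Z(H) = 0*H + H = 0 + H = H)
-5*(Z((4 + 5)/(6 + 2)) - 5) + 106*(-42) = -5*((4 + 5)/(6 + 2) - 5) + 106*(-42) = -5*(9/8 - 5) - 4452 = -5*(-31/8) - 4452 = 155/8 - 4452 = -35461/8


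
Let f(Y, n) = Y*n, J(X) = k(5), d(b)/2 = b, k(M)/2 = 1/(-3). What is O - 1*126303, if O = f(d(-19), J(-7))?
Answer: -378833/3 ≈ -1.2628e+5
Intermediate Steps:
k(M) = -⅔ (k(M) = 2/(-3) = 2*(-⅓) = -⅔)
d(b) = 2*b
J(X) = -⅔
O = 76/3 (O = (2*(-19))*(-⅔) = -38*(-⅔) = 76/3 ≈ 25.333)
O - 1*126303 = 76/3 - 1*126303 = 76/3 - 126303 = -378833/3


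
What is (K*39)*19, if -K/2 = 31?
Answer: -45942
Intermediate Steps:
K = -62 (K = -2*31 = -62)
(K*39)*19 = -62*39*19 = -2418*19 = -45942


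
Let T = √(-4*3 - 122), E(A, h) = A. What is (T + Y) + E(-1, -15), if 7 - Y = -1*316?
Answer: 322 + I*√134 ≈ 322.0 + 11.576*I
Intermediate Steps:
Y = 323 (Y = 7 - (-1)*316 = 7 - 1*(-316) = 7 + 316 = 323)
T = I*√134 (T = √(-12 - 122) = √(-134) = I*√134 ≈ 11.576*I)
(T + Y) + E(-1, -15) = (I*√134 + 323) - 1 = (323 + I*√134) - 1 = 322 + I*√134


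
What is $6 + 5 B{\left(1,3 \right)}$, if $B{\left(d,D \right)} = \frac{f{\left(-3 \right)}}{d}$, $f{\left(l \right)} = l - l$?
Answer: $6$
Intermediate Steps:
$f{\left(l \right)} = 0$
$B{\left(d,D \right)} = 0$ ($B{\left(d,D \right)} = \frac{0}{d} = 0$)
$6 + 5 B{\left(1,3 \right)} = 6 + 5 \cdot 0 = 6 + 0 = 6$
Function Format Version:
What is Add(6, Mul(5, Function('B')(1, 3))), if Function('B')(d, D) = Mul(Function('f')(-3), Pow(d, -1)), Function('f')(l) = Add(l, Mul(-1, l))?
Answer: 6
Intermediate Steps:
Function('f')(l) = 0
Function('B')(d, D) = 0 (Function('B')(d, D) = Mul(0, Pow(d, -1)) = 0)
Add(6, Mul(5, Function('B')(1, 3))) = Add(6, Mul(5, 0)) = Add(6, 0) = 6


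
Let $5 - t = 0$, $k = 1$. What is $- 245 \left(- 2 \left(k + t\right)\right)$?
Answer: $2940$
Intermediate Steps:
$t = 5$ ($t = 5 - 0 = 5 + 0 = 5$)
$- 245 \left(- 2 \left(k + t\right)\right) = - 245 \left(- 2 \left(1 + 5\right)\right) = - 245 \left(\left(-2\right) 6\right) = \left(-245\right) \left(-12\right) = 2940$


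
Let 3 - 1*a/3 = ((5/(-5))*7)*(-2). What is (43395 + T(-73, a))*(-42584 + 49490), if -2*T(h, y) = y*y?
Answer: 295925553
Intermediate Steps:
a = -33 (a = 9 - 3*(5/(-5))*7*(-2) = 9 - 3*(5*(-⅕))*7*(-2) = 9 - 3*(-1*7)*(-2) = 9 - (-21)*(-2) = 9 - 3*14 = 9 - 42 = -33)
T(h, y) = -y²/2 (T(h, y) = -y*y/2 = -y²/2)
(43395 + T(-73, a))*(-42584 + 49490) = (43395 - ½*(-33)²)*(-42584 + 49490) = (43395 - ½*1089)*6906 = (43395 - 1089/2)*6906 = (85701/2)*6906 = 295925553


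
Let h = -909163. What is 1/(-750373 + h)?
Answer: -1/1659536 ≈ -6.0258e-7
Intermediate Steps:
1/(-750373 + h) = 1/(-750373 - 909163) = 1/(-1659536) = -1/1659536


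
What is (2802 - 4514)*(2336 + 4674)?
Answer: -12001120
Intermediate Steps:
(2802 - 4514)*(2336 + 4674) = -1712*7010 = -12001120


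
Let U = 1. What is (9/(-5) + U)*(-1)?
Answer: ⅘ ≈ 0.80000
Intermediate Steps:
(9/(-5) + U)*(-1) = (9/(-5) + 1)*(-1) = (9*(-⅕) + 1)*(-1) = (-9/5 + 1)*(-1) = -⅘*(-1) = ⅘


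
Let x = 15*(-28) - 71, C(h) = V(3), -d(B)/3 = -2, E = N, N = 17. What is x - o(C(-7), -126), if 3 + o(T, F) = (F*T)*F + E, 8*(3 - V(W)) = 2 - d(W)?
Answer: -56071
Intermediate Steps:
E = 17
d(B) = 6 (d(B) = -3*(-2) = 6)
V(W) = 7/2 (V(W) = 3 - (2 - 1*6)/8 = 3 - (2 - 6)/8 = 3 - 1/8*(-4) = 3 + 1/2 = 7/2)
C(h) = 7/2
x = -491 (x = -420 - 71 = -491)
o(T, F) = 14 + T*F**2 (o(T, F) = -3 + ((F*T)*F + 17) = -3 + (T*F**2 + 17) = -3 + (17 + T*F**2) = 14 + T*F**2)
x - o(C(-7), -126) = -491 - (14 + (7/2)*(-126)**2) = -491 - (14 + (7/2)*15876) = -491 - (14 + 55566) = -491 - 1*55580 = -491 - 55580 = -56071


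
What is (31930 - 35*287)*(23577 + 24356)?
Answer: 1049013705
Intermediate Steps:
(31930 - 35*287)*(23577 + 24356) = (31930 - 10045)*47933 = 21885*47933 = 1049013705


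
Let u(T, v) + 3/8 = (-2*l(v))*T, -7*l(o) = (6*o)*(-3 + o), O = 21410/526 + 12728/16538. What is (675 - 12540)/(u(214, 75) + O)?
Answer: -96332593112/16084414529775 ≈ -0.0059892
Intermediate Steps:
O = 90193377/2174747 (O = 21410*(1/526) + 12728*(1/16538) = 10705/263 + 6364/8269 = 90193377/2174747 ≈ 41.473)
l(o) = -6*o*(-3 + o)/7
u(T, v) = -3/8 - 12*T*v*(3 - v)/7 (u(T, v) = -3/8 + (-12*v*(3 - v)/7)*T = -3/8 - 12*T*v*(3 - v)/7)
(675 - 12540)/(u(214, 75) + O) = (675 - 12540)/((-3/8 + (12/7)*214*75*(-3 + 75)) + 90193377/2174747) = -11865/((-3/8 + (12/7)*214*75*72) + 90193377/2174747) = -11865/((-3/8 + 13867200/7) + 90193377/2174747) = -11865/(110937579/56 + 90193377/2174747) = -11865/241266217946625/121785832 = -11865*121785832/241266217946625 = -96332593112/16084414529775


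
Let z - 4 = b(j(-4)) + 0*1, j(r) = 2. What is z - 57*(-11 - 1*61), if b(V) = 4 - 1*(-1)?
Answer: 4113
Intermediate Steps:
b(V) = 5 (b(V) = 4 + 1 = 5)
z = 9 (z = 4 + (5 + 0*1) = 4 + (5 + 0) = 4 + 5 = 9)
z - 57*(-11 - 1*61) = 9 - 57*(-11 - 1*61) = 9 - 57*(-11 - 61) = 9 - 57*(-72) = 9 + 4104 = 4113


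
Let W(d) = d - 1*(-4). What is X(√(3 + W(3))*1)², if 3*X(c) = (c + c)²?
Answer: 1600/9 ≈ 177.78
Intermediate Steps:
W(d) = 4 + d (W(d) = d + 4 = 4 + d)
X(c) = 4*c²/3 (X(c) = (c + c)²/3 = (2*c)²/3 = (4*c²)/3 = 4*c²/3)
X(√(3 + W(3))*1)² = (4*(√(3 + (4 + 3))*1)²/3)² = (4*(√(3 + 7)*1)²/3)² = (4*(√10*1)²/3)² = (4*(√10)²/3)² = ((4/3)*10)² = (40/3)² = 1600/9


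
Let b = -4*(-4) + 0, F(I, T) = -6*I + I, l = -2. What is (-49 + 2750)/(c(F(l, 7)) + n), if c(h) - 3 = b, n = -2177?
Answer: -2701/2158 ≈ -1.2516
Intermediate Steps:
F(I, T) = -5*I
b = 16 (b = 16 + 0 = 16)
c(h) = 19 (c(h) = 3 + 16 = 19)
(-49 + 2750)/(c(F(l, 7)) + n) = (-49 + 2750)/(19 - 2177) = 2701/(-2158) = 2701*(-1/2158) = -2701/2158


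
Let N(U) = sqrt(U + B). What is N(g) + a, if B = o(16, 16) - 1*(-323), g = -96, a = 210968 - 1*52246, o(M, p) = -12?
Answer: 158722 + sqrt(215) ≈ 1.5874e+5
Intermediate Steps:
a = 158722 (a = 210968 - 52246 = 158722)
B = 311 (B = -12 - 1*(-323) = -12 + 323 = 311)
N(U) = sqrt(311 + U) (N(U) = sqrt(U + 311) = sqrt(311 + U))
N(g) + a = sqrt(311 - 96) + 158722 = sqrt(215) + 158722 = 158722 + sqrt(215)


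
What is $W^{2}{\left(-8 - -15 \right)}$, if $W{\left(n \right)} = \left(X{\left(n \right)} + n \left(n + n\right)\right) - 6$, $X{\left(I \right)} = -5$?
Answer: $7569$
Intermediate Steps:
$W{\left(n \right)} = -11 + 2 n^{2}$ ($W{\left(n \right)} = \left(-5 + n \left(n + n\right)\right) - 6 = \left(-5 + n 2 n\right) - 6 = \left(-5 + 2 n^{2}\right) - 6 = -11 + 2 n^{2}$)
$W^{2}{\left(-8 - -15 \right)} = \left(-11 + 2 \left(-8 - -15\right)^{2}\right)^{2} = \left(-11 + 2 \left(-8 + 15\right)^{2}\right)^{2} = \left(-11 + 2 \cdot 7^{2}\right)^{2} = \left(-11 + 2 \cdot 49\right)^{2} = \left(-11 + 98\right)^{2} = 87^{2} = 7569$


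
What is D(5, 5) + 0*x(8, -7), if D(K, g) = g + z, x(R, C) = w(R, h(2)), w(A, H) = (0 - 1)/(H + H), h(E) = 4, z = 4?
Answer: 9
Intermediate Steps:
w(A, H) = -1/(2*H)
x(R, C) = -⅛ (x(R, C) = -½/4 = -½*¼ = -⅛)
D(K, g) = 4 + g (D(K, g) = g + 4 = 4 + g)
D(5, 5) + 0*x(8, -7) = (4 + 5) + 0*(-⅛) = 9 + 0 = 9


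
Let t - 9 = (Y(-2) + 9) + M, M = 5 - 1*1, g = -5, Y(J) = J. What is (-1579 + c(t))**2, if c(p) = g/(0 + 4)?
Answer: 39955041/16 ≈ 2.4972e+6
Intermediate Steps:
M = 4 (M = 5 - 1 = 4)
t = 20 (t = 9 + ((-2 + 9) + 4) = 9 + (7 + 4) = 9 + 11 = 20)
c(p) = -5/4 (c(p) = -5/(0 + 4) = -5/4)
(-1579 + c(t))**2 = (-1579 - 5/4)**2 = (-6321/4)**2 = 39955041/16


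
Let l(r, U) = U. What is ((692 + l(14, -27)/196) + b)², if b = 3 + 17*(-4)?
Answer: 15095808225/38416 ≈ 3.9296e+5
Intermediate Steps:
b = -65 (b = 3 - 68 = -65)
((692 + l(14, -27)/196) + b)² = ((692 - 27/196) - 65)² = (135605/196 - 65)² = (122865/196)² = 15095808225/38416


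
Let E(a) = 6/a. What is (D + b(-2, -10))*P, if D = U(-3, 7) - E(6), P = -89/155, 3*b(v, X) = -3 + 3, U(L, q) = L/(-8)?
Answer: 89/248 ≈ 0.35887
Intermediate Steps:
U(L, q) = -L/8 (U(L, q) = L*(-⅛) = -L/8)
b(v, X) = 0 (b(v, X) = (-3 + 3)/3 = (⅓)*0 = 0)
P = -89/155 (P = -89*1/155 = -89/155 ≈ -0.57419)
D = -5/8 (D = -⅛*(-3) - 6/6 = 3/8 - 6/6 = 3/8 - 1*1 = 3/8 - 1 = -5/8 ≈ -0.62500)
(D + b(-2, -10))*P = (-5/8 + 0)*(-89/155) = -5/8*(-89/155) = 89/248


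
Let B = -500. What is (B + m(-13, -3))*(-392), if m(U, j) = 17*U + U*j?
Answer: 267344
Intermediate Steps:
(B + m(-13, -3))*(-392) = (-500 - 13*(17 - 3))*(-392) = (-500 - 13*14)*(-392) = (-500 - 182)*(-392) = -682*(-392) = 267344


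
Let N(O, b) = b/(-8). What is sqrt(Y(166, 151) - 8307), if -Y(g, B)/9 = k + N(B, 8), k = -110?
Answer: 6*I*sqrt(203) ≈ 85.487*I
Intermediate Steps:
N(O, b) = -b/8 (N(O, b) = b*(-1/8) = -b/8)
Y(g, B) = 999 (Y(g, B) = -9*(-110 - 1/8*8) = -9*(-110 - 1) = -9*(-111) = 999)
sqrt(Y(166, 151) - 8307) = sqrt(999 - 8307) = sqrt(-7308) = 6*I*sqrt(203)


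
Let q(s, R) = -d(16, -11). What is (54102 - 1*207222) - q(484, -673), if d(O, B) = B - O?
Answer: -153147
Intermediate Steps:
q(s, R) = 27 (q(s, R) = -(-11 - 1*16) = -(-11 - 16) = -1*(-27) = 27)
(54102 - 1*207222) - q(484, -673) = (54102 - 1*207222) - 1*27 = (54102 - 207222) - 27 = -153120 - 27 = -153147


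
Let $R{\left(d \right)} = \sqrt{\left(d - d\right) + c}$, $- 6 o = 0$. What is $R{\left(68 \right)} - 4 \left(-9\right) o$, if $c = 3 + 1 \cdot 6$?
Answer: $3$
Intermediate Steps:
$o = 0$ ($o = \left(- \frac{1}{6}\right) 0 = 0$)
$c = 9$ ($c = 3 + 6 = 9$)
$R{\left(d \right)} = 3$ ($R{\left(d \right)} = \sqrt{\left(d - d\right) + 9} = \sqrt{0 + 9} = \sqrt{9} = 3$)
$R{\left(68 \right)} - 4 \left(-9\right) o = 3 - 4 \left(-9\right) 0 = 3 - \left(-36\right) 0 = 3 - 0 = 3 + 0 = 3$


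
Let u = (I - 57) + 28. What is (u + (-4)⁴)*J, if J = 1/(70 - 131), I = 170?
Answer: -397/61 ≈ -6.5082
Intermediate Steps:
J = -1/61 (J = 1/(-61) = -1/61 ≈ -0.016393)
u = 141 (u = (170 - 57) + 28 = 113 + 28 = 141)
(u + (-4)⁴)*J = (141 + (-4)⁴)*(-1/61) = (141 + 256)*(-1/61) = 397*(-1/61) = -397/61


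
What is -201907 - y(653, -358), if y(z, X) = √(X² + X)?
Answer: -201907 - √127806 ≈ -2.0226e+5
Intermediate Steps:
y(z, X) = √(X + X²)
-201907 - y(653, -358) = -201907 - √(-358*(1 - 358)) = -201907 - √(-358*(-357)) = -201907 - √127806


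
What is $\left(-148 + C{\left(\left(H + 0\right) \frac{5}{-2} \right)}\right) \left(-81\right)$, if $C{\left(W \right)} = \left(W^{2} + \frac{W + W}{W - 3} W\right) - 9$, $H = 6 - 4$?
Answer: $\frac{44793}{4} \approx 11198.0$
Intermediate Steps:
$H = 2$
$C{\left(W \right)} = -9 + W^{2} + \frac{2 W^{2}}{-3 + W}$ ($C{\left(W \right)} = \left(W^{2} + \frac{2 W}{-3 + W} W\right) - 9 = \left(W^{2} + \frac{2 W^{2}}{-3 + W}\right) - 9 = -9 + W^{2} + \frac{2 W^{2}}{-3 + W}$)
$\left(-148 + C{\left(\left(H + 0\right) \frac{5}{-2} \right)}\right) \left(-81\right) = \left(-148 + \frac{27 + \left(\left(2 + 0\right) \frac{5}{-2}\right)^{3} - \left(\left(2 + 0\right) \frac{5}{-2}\right)^{2} - 9 \left(2 + 0\right) \frac{5}{-2}}{-3 + \left(2 + 0\right) \frac{5}{-2}}\right) \left(-81\right) = \left(-148 + \frac{27 + \left(2 \cdot 5 \left(- \frac{1}{2}\right)\right)^{3} - \left(2 \cdot 5 \left(- \frac{1}{2}\right)\right)^{2} - 9 \cdot 2 \cdot 5 \left(- \frac{1}{2}\right)}{-3 + 2 \cdot 5 \left(- \frac{1}{2}\right)}\right) \left(-81\right) = \left(-148 + \frac{27 + \left(2 \left(- \frac{5}{2}\right)\right)^{3} - \left(2 \left(- \frac{5}{2}\right)\right)^{2} - 9 \cdot 2 \left(- \frac{5}{2}\right)}{-3 + 2 \left(- \frac{5}{2}\right)}\right) \left(-81\right) = \left(-148 + \frac{27 + \left(-5\right)^{3} - \left(-5\right)^{2} - -45}{-3 - 5}\right) \left(-81\right) = \left(-148 + \frac{27 - 125 - 25 + 45}{-8}\right) \left(-81\right) = \left(-148 - \frac{27 - 125 - 25 + 45}{8}\right) \left(-81\right) = \left(-148 - - \frac{39}{4}\right) \left(-81\right) = \left(-148 + \frac{39}{4}\right) \left(-81\right) = \left(- \frac{553}{4}\right) \left(-81\right) = \frac{44793}{4}$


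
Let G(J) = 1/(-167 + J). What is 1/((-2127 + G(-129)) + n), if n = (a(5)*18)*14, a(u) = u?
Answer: -296/256633 ≈ -0.0011534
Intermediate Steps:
n = 1260 (n = (5*18)*14 = 90*14 = 1260)
1/((-2127 + G(-129)) + n) = 1/((-2127 + 1/(-167 - 129)) + 1260) = 1/((-2127 + 1/(-296)) + 1260) = 1/((-2127 - 1/296) + 1260) = 1/(-629593/296 + 1260) = 1/(-256633/296) = -296/256633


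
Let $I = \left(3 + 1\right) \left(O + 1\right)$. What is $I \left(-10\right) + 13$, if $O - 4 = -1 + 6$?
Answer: $-387$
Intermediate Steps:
$O = 9$ ($O = 4 + \left(-1 + 6\right) = 4 + 5 = 9$)
$I = 40$ ($I = \left(3 + 1\right) \left(9 + 1\right) = 4 \cdot 10 = 40$)
$I \left(-10\right) + 13 = 40 \left(-10\right) + 13 = -400 + 13 = -387$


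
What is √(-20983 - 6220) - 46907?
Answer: -46907 + I*√27203 ≈ -46907.0 + 164.93*I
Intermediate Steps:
√(-20983 - 6220) - 46907 = √(-27203) - 46907 = I*√27203 - 46907 = -46907 + I*√27203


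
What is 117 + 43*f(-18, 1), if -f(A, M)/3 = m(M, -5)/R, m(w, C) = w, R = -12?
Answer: 511/4 ≈ 127.75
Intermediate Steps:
f(A, M) = M/4 (f(A, M) = -3*M/(-12) = -3*M*(-1)/12 = -(-1)*M/4 = M/4)
117 + 43*f(-18, 1) = 117 + 43*((¼)*1) = 117 + 43*(¼) = 117 + 43/4 = 511/4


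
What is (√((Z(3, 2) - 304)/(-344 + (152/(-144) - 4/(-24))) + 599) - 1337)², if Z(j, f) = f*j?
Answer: (518756 - √90305933)²/150544 ≈ 1.7227e+6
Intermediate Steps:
(√((Z(3, 2) - 304)/(-344 + (152/(-144) - 4/(-24))) + 599) - 1337)² = (√((2*3 - 304)/(-344 + (152/(-144) - 4/(-24))) + 599) - 1337)² = (√((6 - 304)/(-344 + (152*(-1/144) - 4*(-1/24))) + 599) - 1337)² = (√(-298/(-344 + (-19/18 + ⅙)) + 599) - 1337)² = (√(-298/(-344 - 8/9) + 599) - 1337)² = (√(-298/(-3104/9) + 599) - 1337)² = (√(-298*(-9/3104) + 599) - 1337)² = (√(1341/1552 + 599) - 1337)² = (√(930989/1552) - 1337)² = (√90305933/388 - 1337)² = (-1337 + √90305933/388)²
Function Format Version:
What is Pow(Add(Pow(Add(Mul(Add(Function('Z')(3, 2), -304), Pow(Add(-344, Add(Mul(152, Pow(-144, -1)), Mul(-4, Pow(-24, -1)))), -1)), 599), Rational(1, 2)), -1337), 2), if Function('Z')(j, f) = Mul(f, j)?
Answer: Mul(Rational(1, 150544), Pow(Add(518756, Mul(-1, Pow(90305933, Rational(1, 2)))), 2)) ≈ 1.7227e+6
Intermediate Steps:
Pow(Add(Pow(Add(Mul(Add(Function('Z')(3, 2), -304), Pow(Add(-344, Add(Mul(152, Pow(-144, -1)), Mul(-4, Pow(-24, -1)))), -1)), 599), Rational(1, 2)), -1337), 2) = Pow(Add(Pow(Add(Mul(Add(Mul(2, 3), -304), Pow(Add(-344, Add(Mul(152, Pow(-144, -1)), Mul(-4, Pow(-24, -1)))), -1)), 599), Rational(1, 2)), -1337), 2) = Pow(Add(Pow(Add(Mul(Add(6, -304), Pow(Add(-344, Add(Mul(152, Rational(-1, 144)), Mul(-4, Rational(-1, 24)))), -1)), 599), Rational(1, 2)), -1337), 2) = Pow(Add(Pow(Add(Mul(-298, Pow(Add(-344, Add(Rational(-19, 18), Rational(1, 6))), -1)), 599), Rational(1, 2)), -1337), 2) = Pow(Add(Pow(Add(Mul(-298, Pow(Add(-344, Rational(-8, 9)), -1)), 599), Rational(1, 2)), -1337), 2) = Pow(Add(Pow(Add(Mul(-298, Pow(Rational(-3104, 9), -1)), 599), Rational(1, 2)), -1337), 2) = Pow(Add(Pow(Add(Mul(-298, Rational(-9, 3104)), 599), Rational(1, 2)), -1337), 2) = Pow(Add(Pow(Add(Rational(1341, 1552), 599), Rational(1, 2)), -1337), 2) = Pow(Add(Pow(Rational(930989, 1552), Rational(1, 2)), -1337), 2) = Pow(Add(Mul(Rational(1, 388), Pow(90305933, Rational(1, 2))), -1337), 2) = Pow(Add(-1337, Mul(Rational(1, 388), Pow(90305933, Rational(1, 2)))), 2)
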